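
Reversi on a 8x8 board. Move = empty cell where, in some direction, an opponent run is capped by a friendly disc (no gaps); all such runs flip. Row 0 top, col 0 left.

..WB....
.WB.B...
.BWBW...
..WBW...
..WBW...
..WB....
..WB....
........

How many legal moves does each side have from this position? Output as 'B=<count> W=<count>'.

-- B to move --
(0,0): flips 2 -> legal
(0,1): flips 2 -> legal
(1,0): flips 1 -> legal
(1,3): no bracket -> illegal
(1,5): flips 1 -> legal
(2,0): no bracket -> illegal
(2,5): flips 2 -> legal
(3,1): flips 2 -> legal
(3,5): flips 2 -> legal
(4,1): flips 3 -> legal
(4,5): flips 2 -> legal
(5,1): flips 2 -> legal
(5,4): flips 3 -> legal
(5,5): flips 1 -> legal
(6,1): flips 2 -> legal
(7,1): flips 1 -> legal
(7,2): flips 5 -> legal
(7,3): no bracket -> illegal
B mobility = 15
-- W to move --
(0,1): flips 2 -> legal
(0,4): flips 2 -> legal
(0,5): flips 2 -> legal
(1,0): flips 1 -> legal
(1,3): flips 1 -> legal
(1,5): no bracket -> illegal
(2,0): flips 1 -> legal
(2,5): no bracket -> illegal
(3,0): no bracket -> illegal
(3,1): flips 1 -> legal
(5,4): flips 2 -> legal
(6,4): flips 2 -> legal
(7,2): no bracket -> illegal
(7,3): no bracket -> illegal
(7,4): flips 1 -> legal
W mobility = 10

Answer: B=15 W=10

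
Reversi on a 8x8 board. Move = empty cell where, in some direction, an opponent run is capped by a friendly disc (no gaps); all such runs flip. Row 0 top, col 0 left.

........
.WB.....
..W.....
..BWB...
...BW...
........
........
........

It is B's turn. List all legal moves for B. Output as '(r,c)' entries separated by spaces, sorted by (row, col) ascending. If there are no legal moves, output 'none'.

Answer: (1,0) (2,3) (4,5) (5,4)

Derivation:
(0,0): no bracket -> illegal
(0,1): no bracket -> illegal
(0,2): no bracket -> illegal
(1,0): flips 1 -> legal
(1,3): no bracket -> illegal
(2,0): no bracket -> illegal
(2,1): no bracket -> illegal
(2,3): flips 1 -> legal
(2,4): no bracket -> illegal
(3,1): no bracket -> illegal
(3,5): no bracket -> illegal
(4,2): no bracket -> illegal
(4,5): flips 1 -> legal
(5,3): no bracket -> illegal
(5,4): flips 1 -> legal
(5,5): no bracket -> illegal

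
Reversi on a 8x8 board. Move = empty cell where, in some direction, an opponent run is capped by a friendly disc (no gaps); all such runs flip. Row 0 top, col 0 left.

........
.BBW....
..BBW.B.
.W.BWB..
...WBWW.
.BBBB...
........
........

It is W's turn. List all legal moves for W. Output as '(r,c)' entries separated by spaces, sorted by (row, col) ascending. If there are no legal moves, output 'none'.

(0,0): no bracket -> illegal
(0,1): flips 2 -> legal
(0,2): no bracket -> illegal
(0,3): no bracket -> illegal
(1,0): flips 2 -> legal
(1,4): no bracket -> illegal
(1,5): no bracket -> illegal
(1,6): no bracket -> illegal
(1,7): no bracket -> illegal
(2,0): no bracket -> illegal
(2,1): flips 2 -> legal
(2,5): flips 1 -> legal
(2,7): no bracket -> illegal
(3,2): flips 1 -> legal
(3,6): flips 1 -> legal
(3,7): no bracket -> illegal
(4,0): no bracket -> illegal
(4,1): no bracket -> illegal
(4,2): flips 1 -> legal
(5,0): no bracket -> illegal
(5,5): no bracket -> illegal
(6,0): no bracket -> illegal
(6,1): flips 1 -> legal
(6,2): no bracket -> illegal
(6,3): flips 2 -> legal
(6,4): flips 2 -> legal
(6,5): flips 1 -> legal

Answer: (0,1) (1,0) (2,1) (2,5) (3,2) (3,6) (4,2) (6,1) (6,3) (6,4) (6,5)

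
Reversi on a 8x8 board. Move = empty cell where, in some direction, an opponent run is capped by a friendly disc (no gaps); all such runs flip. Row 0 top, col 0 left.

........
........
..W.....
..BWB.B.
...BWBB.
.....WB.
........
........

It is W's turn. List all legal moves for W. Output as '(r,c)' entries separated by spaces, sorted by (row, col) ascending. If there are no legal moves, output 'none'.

Answer: (2,4) (3,1) (3,5) (3,7) (4,2) (4,7) (5,3) (5,7)

Derivation:
(2,1): no bracket -> illegal
(2,3): no bracket -> illegal
(2,4): flips 1 -> legal
(2,5): no bracket -> illegal
(2,6): no bracket -> illegal
(2,7): no bracket -> illegal
(3,1): flips 1 -> legal
(3,5): flips 2 -> legal
(3,7): flips 1 -> legal
(4,1): no bracket -> illegal
(4,2): flips 2 -> legal
(4,7): flips 2 -> legal
(5,2): no bracket -> illegal
(5,3): flips 1 -> legal
(5,4): no bracket -> illegal
(5,7): flips 1 -> legal
(6,5): no bracket -> illegal
(6,6): no bracket -> illegal
(6,7): no bracket -> illegal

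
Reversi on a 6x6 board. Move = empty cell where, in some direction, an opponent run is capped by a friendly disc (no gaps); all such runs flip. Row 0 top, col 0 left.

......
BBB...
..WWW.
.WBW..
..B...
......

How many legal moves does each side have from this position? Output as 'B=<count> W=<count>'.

Answer: B=6 W=7

Derivation:
-- B to move --
(1,3): no bracket -> illegal
(1,4): flips 1 -> legal
(1,5): flips 2 -> legal
(2,0): flips 1 -> legal
(2,1): no bracket -> illegal
(2,5): no bracket -> illegal
(3,0): flips 1 -> legal
(3,4): flips 2 -> legal
(3,5): no bracket -> illegal
(4,0): no bracket -> illegal
(4,1): no bracket -> illegal
(4,3): no bracket -> illegal
(4,4): flips 2 -> legal
B mobility = 6
-- W to move --
(0,0): flips 1 -> legal
(0,1): flips 1 -> legal
(0,2): flips 1 -> legal
(0,3): no bracket -> illegal
(1,3): no bracket -> illegal
(2,0): no bracket -> illegal
(2,1): no bracket -> illegal
(4,1): flips 1 -> legal
(4,3): no bracket -> illegal
(5,1): flips 1 -> legal
(5,2): flips 2 -> legal
(5,3): flips 1 -> legal
W mobility = 7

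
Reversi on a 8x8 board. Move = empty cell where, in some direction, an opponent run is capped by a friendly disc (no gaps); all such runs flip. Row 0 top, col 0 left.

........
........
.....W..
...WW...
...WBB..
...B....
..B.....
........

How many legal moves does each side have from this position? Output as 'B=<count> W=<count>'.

Answer: B=4 W=5

Derivation:
-- B to move --
(1,4): no bracket -> illegal
(1,5): no bracket -> illegal
(1,6): no bracket -> illegal
(2,2): flips 1 -> legal
(2,3): flips 3 -> legal
(2,4): flips 1 -> legal
(2,6): no bracket -> illegal
(3,2): no bracket -> illegal
(3,5): no bracket -> illegal
(3,6): no bracket -> illegal
(4,2): flips 1 -> legal
(5,2): no bracket -> illegal
(5,4): no bracket -> illegal
B mobility = 4
-- W to move --
(3,5): no bracket -> illegal
(3,6): no bracket -> illegal
(4,2): no bracket -> illegal
(4,6): flips 2 -> legal
(5,1): no bracket -> illegal
(5,2): no bracket -> illegal
(5,4): flips 1 -> legal
(5,5): flips 1 -> legal
(5,6): flips 1 -> legal
(6,1): no bracket -> illegal
(6,3): flips 1 -> legal
(6,4): no bracket -> illegal
(7,1): no bracket -> illegal
(7,2): no bracket -> illegal
(7,3): no bracket -> illegal
W mobility = 5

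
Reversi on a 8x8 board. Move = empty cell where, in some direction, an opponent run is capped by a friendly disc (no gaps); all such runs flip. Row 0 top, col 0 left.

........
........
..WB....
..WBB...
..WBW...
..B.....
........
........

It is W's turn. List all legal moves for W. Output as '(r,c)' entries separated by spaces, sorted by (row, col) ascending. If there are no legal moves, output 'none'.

Answer: (1,4) (2,4) (3,5) (5,4) (6,2)

Derivation:
(1,2): no bracket -> illegal
(1,3): no bracket -> illegal
(1,4): flips 1 -> legal
(2,4): flips 3 -> legal
(2,5): no bracket -> illegal
(3,5): flips 2 -> legal
(4,1): no bracket -> illegal
(4,5): no bracket -> illegal
(5,1): no bracket -> illegal
(5,3): no bracket -> illegal
(5,4): flips 1 -> legal
(6,1): no bracket -> illegal
(6,2): flips 1 -> legal
(6,3): no bracket -> illegal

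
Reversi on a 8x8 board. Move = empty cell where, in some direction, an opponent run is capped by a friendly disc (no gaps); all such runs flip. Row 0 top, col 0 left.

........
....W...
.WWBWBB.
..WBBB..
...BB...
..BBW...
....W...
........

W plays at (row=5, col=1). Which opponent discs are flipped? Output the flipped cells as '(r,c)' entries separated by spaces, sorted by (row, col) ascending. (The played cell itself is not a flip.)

Answer: (5,2) (5,3)

Derivation:
Dir NW: first cell '.' (not opp) -> no flip
Dir N: first cell '.' (not opp) -> no flip
Dir NE: first cell '.' (not opp) -> no flip
Dir W: first cell '.' (not opp) -> no flip
Dir E: opp run (5,2) (5,3) capped by W -> flip
Dir SW: first cell '.' (not opp) -> no flip
Dir S: first cell '.' (not opp) -> no flip
Dir SE: first cell '.' (not opp) -> no flip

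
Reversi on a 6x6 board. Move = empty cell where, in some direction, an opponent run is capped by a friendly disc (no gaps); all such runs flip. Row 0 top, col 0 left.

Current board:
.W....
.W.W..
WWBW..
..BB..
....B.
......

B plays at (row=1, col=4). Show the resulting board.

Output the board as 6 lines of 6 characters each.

Place B at (1,4); scan 8 dirs for brackets.
Dir NW: first cell '.' (not opp) -> no flip
Dir N: first cell '.' (not opp) -> no flip
Dir NE: first cell '.' (not opp) -> no flip
Dir W: opp run (1,3), next='.' -> no flip
Dir E: first cell '.' (not opp) -> no flip
Dir SW: opp run (2,3) capped by B -> flip
Dir S: first cell '.' (not opp) -> no flip
Dir SE: first cell '.' (not opp) -> no flip
All flips: (2,3)

Answer: .W....
.W.WB.
WWBB..
..BB..
....B.
......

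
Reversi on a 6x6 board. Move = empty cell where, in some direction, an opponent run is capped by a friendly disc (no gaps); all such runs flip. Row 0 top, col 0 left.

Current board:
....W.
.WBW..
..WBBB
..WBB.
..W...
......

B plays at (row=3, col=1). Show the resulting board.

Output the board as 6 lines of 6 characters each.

Answer: ....W.
.WBW..
..WBBB
.BBBB.
..W...
......

Derivation:
Place B at (3,1); scan 8 dirs for brackets.
Dir NW: first cell '.' (not opp) -> no flip
Dir N: first cell '.' (not opp) -> no flip
Dir NE: opp run (2,2) (1,3) (0,4), next=edge -> no flip
Dir W: first cell '.' (not opp) -> no flip
Dir E: opp run (3,2) capped by B -> flip
Dir SW: first cell '.' (not opp) -> no flip
Dir S: first cell '.' (not opp) -> no flip
Dir SE: opp run (4,2), next='.' -> no flip
All flips: (3,2)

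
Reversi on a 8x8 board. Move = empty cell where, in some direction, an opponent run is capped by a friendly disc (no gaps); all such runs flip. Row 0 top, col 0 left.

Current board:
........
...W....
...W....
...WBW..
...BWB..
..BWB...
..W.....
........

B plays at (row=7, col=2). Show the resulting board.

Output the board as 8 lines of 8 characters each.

Answer: ........
...W....
...W....
...WBW..
...BWB..
..BWB...
..B.....
..B.....

Derivation:
Place B at (7,2); scan 8 dirs for brackets.
Dir NW: first cell '.' (not opp) -> no flip
Dir N: opp run (6,2) capped by B -> flip
Dir NE: first cell '.' (not opp) -> no flip
Dir W: first cell '.' (not opp) -> no flip
Dir E: first cell '.' (not opp) -> no flip
Dir SW: edge -> no flip
Dir S: edge -> no flip
Dir SE: edge -> no flip
All flips: (6,2)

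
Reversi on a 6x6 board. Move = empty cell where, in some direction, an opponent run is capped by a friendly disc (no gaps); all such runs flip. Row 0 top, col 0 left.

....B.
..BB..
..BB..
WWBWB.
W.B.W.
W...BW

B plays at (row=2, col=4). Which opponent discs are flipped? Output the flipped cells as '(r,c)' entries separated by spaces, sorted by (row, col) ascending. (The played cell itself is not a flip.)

Answer: (3,3)

Derivation:
Dir NW: first cell 'B' (not opp) -> no flip
Dir N: first cell '.' (not opp) -> no flip
Dir NE: first cell '.' (not opp) -> no flip
Dir W: first cell 'B' (not opp) -> no flip
Dir E: first cell '.' (not opp) -> no flip
Dir SW: opp run (3,3) capped by B -> flip
Dir S: first cell 'B' (not opp) -> no flip
Dir SE: first cell '.' (not opp) -> no flip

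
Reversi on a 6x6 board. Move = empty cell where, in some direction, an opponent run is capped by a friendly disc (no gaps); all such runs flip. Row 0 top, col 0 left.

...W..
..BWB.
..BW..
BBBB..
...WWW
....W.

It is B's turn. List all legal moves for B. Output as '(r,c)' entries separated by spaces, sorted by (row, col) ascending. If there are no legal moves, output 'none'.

Answer: (0,4) (2,4) (3,4) (5,3) (5,5)

Derivation:
(0,2): no bracket -> illegal
(0,4): flips 1 -> legal
(2,4): flips 1 -> legal
(3,4): flips 1 -> legal
(3,5): no bracket -> illegal
(4,2): no bracket -> illegal
(5,2): no bracket -> illegal
(5,3): flips 1 -> legal
(5,5): flips 1 -> legal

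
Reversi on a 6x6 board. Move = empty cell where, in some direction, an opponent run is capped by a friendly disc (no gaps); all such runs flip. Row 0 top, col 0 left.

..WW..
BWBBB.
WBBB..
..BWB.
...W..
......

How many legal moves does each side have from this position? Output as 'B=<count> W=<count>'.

Answer: B=7 W=8

Derivation:
-- B to move --
(0,0): flips 1 -> legal
(0,1): flips 1 -> legal
(0,4): no bracket -> illegal
(2,4): no bracket -> illegal
(3,0): flips 1 -> legal
(3,1): no bracket -> illegal
(4,2): no bracket -> illegal
(4,4): flips 1 -> legal
(5,2): flips 1 -> legal
(5,3): flips 2 -> legal
(5,4): flips 1 -> legal
B mobility = 7
-- W to move --
(0,0): flips 1 -> legal
(0,1): no bracket -> illegal
(0,4): no bracket -> illegal
(0,5): no bracket -> illegal
(1,5): flips 3 -> legal
(2,4): flips 4 -> legal
(2,5): flips 2 -> legal
(3,0): flips 2 -> legal
(3,1): flips 2 -> legal
(3,5): flips 1 -> legal
(4,1): no bracket -> illegal
(4,2): flips 3 -> legal
(4,4): no bracket -> illegal
(4,5): no bracket -> illegal
W mobility = 8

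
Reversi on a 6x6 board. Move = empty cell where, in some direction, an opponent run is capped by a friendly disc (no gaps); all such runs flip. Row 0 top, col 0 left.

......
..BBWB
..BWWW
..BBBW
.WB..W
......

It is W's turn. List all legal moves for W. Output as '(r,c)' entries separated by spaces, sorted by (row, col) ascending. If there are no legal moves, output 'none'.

Answer: (0,1) (0,2) (0,3) (0,5) (1,1) (2,1) (3,1) (4,3) (4,4) (5,1)

Derivation:
(0,1): flips 1 -> legal
(0,2): flips 1 -> legal
(0,3): flips 1 -> legal
(0,4): no bracket -> illegal
(0,5): flips 1 -> legal
(1,1): flips 2 -> legal
(2,1): flips 1 -> legal
(3,1): flips 3 -> legal
(4,3): flips 3 -> legal
(4,4): flips 1 -> legal
(5,1): flips 2 -> legal
(5,2): no bracket -> illegal
(5,3): no bracket -> illegal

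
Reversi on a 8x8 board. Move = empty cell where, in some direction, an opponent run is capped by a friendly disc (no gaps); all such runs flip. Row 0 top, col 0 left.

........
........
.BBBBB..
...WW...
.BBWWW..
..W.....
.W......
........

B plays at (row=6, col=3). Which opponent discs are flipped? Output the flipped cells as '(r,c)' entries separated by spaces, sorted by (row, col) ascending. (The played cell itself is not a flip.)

Dir NW: opp run (5,2) capped by B -> flip
Dir N: first cell '.' (not opp) -> no flip
Dir NE: first cell '.' (not opp) -> no flip
Dir W: first cell '.' (not opp) -> no flip
Dir E: first cell '.' (not opp) -> no flip
Dir SW: first cell '.' (not opp) -> no flip
Dir S: first cell '.' (not opp) -> no flip
Dir SE: first cell '.' (not opp) -> no flip

Answer: (5,2)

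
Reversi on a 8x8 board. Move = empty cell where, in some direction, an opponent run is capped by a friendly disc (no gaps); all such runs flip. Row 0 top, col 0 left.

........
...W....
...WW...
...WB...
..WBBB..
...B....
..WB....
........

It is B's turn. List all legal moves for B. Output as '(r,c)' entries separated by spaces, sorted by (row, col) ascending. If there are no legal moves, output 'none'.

(0,2): no bracket -> illegal
(0,3): flips 3 -> legal
(0,4): no bracket -> illegal
(1,2): flips 1 -> legal
(1,4): flips 1 -> legal
(1,5): no bracket -> illegal
(2,2): flips 1 -> legal
(2,5): no bracket -> illegal
(3,1): flips 1 -> legal
(3,2): flips 1 -> legal
(3,5): no bracket -> illegal
(4,1): flips 1 -> legal
(5,1): no bracket -> illegal
(5,2): no bracket -> illegal
(6,1): flips 1 -> legal
(7,1): flips 1 -> legal
(7,2): no bracket -> illegal
(7,3): no bracket -> illegal

Answer: (0,3) (1,2) (1,4) (2,2) (3,1) (3,2) (4,1) (6,1) (7,1)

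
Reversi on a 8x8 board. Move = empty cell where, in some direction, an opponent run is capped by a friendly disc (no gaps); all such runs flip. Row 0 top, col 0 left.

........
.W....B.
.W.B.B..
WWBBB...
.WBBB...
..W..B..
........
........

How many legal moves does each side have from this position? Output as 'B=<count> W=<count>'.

-- B to move --
(0,0): no bracket -> illegal
(0,1): no bracket -> illegal
(0,2): no bracket -> illegal
(1,0): flips 1 -> legal
(1,2): no bracket -> illegal
(2,0): flips 1 -> legal
(2,2): no bracket -> illegal
(4,0): flips 1 -> legal
(5,0): flips 1 -> legal
(5,1): no bracket -> illegal
(5,3): no bracket -> illegal
(6,1): flips 1 -> legal
(6,2): flips 1 -> legal
(6,3): no bracket -> illegal
B mobility = 6
-- W to move --
(0,5): no bracket -> illegal
(0,6): no bracket -> illegal
(0,7): flips 4 -> legal
(1,2): no bracket -> illegal
(1,3): no bracket -> illegal
(1,4): flips 2 -> legal
(1,5): no bracket -> illegal
(1,7): no bracket -> illegal
(2,2): flips 2 -> legal
(2,4): no bracket -> illegal
(2,6): no bracket -> illegal
(2,7): no bracket -> illegal
(3,5): flips 3 -> legal
(3,6): no bracket -> illegal
(4,5): flips 3 -> legal
(4,6): no bracket -> illegal
(5,1): no bracket -> illegal
(5,3): flips 1 -> legal
(5,4): flips 2 -> legal
(5,6): no bracket -> illegal
(6,4): no bracket -> illegal
(6,5): no bracket -> illegal
(6,6): no bracket -> illegal
W mobility = 7

Answer: B=6 W=7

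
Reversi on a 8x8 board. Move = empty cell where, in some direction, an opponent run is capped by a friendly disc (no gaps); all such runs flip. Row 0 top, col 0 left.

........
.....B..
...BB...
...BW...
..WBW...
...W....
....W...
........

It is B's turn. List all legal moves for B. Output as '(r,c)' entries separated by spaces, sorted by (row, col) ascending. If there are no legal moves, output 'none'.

Answer: (2,5) (3,5) (4,1) (4,5) (5,1) (5,4) (5,5) (6,3)

Derivation:
(2,5): flips 1 -> legal
(3,1): no bracket -> illegal
(3,2): no bracket -> illegal
(3,5): flips 1 -> legal
(4,1): flips 1 -> legal
(4,5): flips 2 -> legal
(5,1): flips 1 -> legal
(5,2): no bracket -> illegal
(5,4): flips 2 -> legal
(5,5): flips 1 -> legal
(6,2): no bracket -> illegal
(6,3): flips 1 -> legal
(6,5): no bracket -> illegal
(7,3): no bracket -> illegal
(7,4): no bracket -> illegal
(7,5): no bracket -> illegal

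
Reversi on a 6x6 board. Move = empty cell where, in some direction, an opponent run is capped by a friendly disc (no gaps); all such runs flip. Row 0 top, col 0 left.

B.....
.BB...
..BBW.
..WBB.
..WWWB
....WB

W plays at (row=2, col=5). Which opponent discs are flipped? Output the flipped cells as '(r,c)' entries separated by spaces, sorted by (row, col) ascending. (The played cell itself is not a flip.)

Answer: (3,4)

Derivation:
Dir NW: first cell '.' (not opp) -> no flip
Dir N: first cell '.' (not opp) -> no flip
Dir NE: edge -> no flip
Dir W: first cell 'W' (not opp) -> no flip
Dir E: edge -> no flip
Dir SW: opp run (3,4) capped by W -> flip
Dir S: first cell '.' (not opp) -> no flip
Dir SE: edge -> no flip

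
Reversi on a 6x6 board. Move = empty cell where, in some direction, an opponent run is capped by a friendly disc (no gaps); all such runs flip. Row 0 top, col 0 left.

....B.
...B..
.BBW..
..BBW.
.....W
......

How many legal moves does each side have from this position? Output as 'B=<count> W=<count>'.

-- B to move --
(1,2): no bracket -> illegal
(1,4): flips 1 -> legal
(2,4): flips 1 -> legal
(2,5): no bracket -> illegal
(3,5): flips 1 -> legal
(4,3): no bracket -> illegal
(4,4): no bracket -> illegal
(5,4): no bracket -> illegal
(5,5): no bracket -> illegal
B mobility = 3
-- W to move --
(0,2): no bracket -> illegal
(0,3): flips 1 -> legal
(0,5): no bracket -> illegal
(1,0): no bracket -> illegal
(1,1): no bracket -> illegal
(1,2): no bracket -> illegal
(1,4): no bracket -> illegal
(1,5): no bracket -> illegal
(2,0): flips 2 -> legal
(2,4): no bracket -> illegal
(3,0): no bracket -> illegal
(3,1): flips 2 -> legal
(4,1): flips 1 -> legal
(4,2): no bracket -> illegal
(4,3): flips 1 -> legal
(4,4): no bracket -> illegal
W mobility = 5

Answer: B=3 W=5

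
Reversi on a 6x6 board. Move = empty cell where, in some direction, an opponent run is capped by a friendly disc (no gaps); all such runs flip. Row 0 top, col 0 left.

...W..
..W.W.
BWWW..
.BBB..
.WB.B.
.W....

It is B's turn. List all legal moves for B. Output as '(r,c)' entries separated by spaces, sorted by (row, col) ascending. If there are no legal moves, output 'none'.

(0,1): no bracket -> illegal
(0,2): flips 2 -> legal
(0,4): no bracket -> illegal
(0,5): flips 2 -> legal
(1,0): flips 1 -> legal
(1,1): flips 2 -> legal
(1,3): flips 2 -> legal
(1,5): no bracket -> illegal
(2,4): flips 3 -> legal
(2,5): no bracket -> illegal
(3,0): no bracket -> illegal
(3,4): no bracket -> illegal
(4,0): flips 1 -> legal
(5,0): flips 1 -> legal
(5,2): no bracket -> illegal

Answer: (0,2) (0,5) (1,0) (1,1) (1,3) (2,4) (4,0) (5,0)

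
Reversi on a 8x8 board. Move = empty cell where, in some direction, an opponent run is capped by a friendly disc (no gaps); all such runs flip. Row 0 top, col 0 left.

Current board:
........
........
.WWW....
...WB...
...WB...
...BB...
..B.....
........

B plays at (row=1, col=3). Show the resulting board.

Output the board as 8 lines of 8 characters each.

Answer: ........
...B....
.WWB....
...BB...
...BB...
...BB...
..B.....
........

Derivation:
Place B at (1,3); scan 8 dirs for brackets.
Dir NW: first cell '.' (not opp) -> no flip
Dir N: first cell '.' (not opp) -> no flip
Dir NE: first cell '.' (not opp) -> no flip
Dir W: first cell '.' (not opp) -> no flip
Dir E: first cell '.' (not opp) -> no flip
Dir SW: opp run (2,2), next='.' -> no flip
Dir S: opp run (2,3) (3,3) (4,3) capped by B -> flip
Dir SE: first cell '.' (not opp) -> no flip
All flips: (2,3) (3,3) (4,3)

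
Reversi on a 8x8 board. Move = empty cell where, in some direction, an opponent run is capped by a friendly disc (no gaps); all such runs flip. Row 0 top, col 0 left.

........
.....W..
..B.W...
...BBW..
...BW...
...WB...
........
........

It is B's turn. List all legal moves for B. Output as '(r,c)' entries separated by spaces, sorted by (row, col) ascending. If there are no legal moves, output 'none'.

Answer: (0,6) (1,4) (3,6) (4,5) (5,2) (5,5) (6,3)

Derivation:
(0,4): no bracket -> illegal
(0,5): no bracket -> illegal
(0,6): flips 2 -> legal
(1,3): no bracket -> illegal
(1,4): flips 1 -> legal
(1,6): no bracket -> illegal
(2,3): no bracket -> illegal
(2,5): no bracket -> illegal
(2,6): no bracket -> illegal
(3,6): flips 1 -> legal
(4,2): no bracket -> illegal
(4,5): flips 1 -> legal
(4,6): no bracket -> illegal
(5,2): flips 1 -> legal
(5,5): flips 1 -> legal
(6,2): no bracket -> illegal
(6,3): flips 1 -> legal
(6,4): no bracket -> illegal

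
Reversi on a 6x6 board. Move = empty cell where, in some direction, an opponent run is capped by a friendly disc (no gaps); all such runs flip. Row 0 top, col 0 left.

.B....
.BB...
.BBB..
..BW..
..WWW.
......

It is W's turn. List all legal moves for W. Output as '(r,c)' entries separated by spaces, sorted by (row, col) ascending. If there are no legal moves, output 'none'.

(0,0): flips 2 -> legal
(0,2): flips 3 -> legal
(0,3): no bracket -> illegal
(1,0): flips 2 -> legal
(1,3): flips 1 -> legal
(1,4): no bracket -> illegal
(2,0): no bracket -> illegal
(2,4): no bracket -> illegal
(3,0): no bracket -> illegal
(3,1): flips 1 -> legal
(3,4): no bracket -> illegal
(4,1): no bracket -> illegal

Answer: (0,0) (0,2) (1,0) (1,3) (3,1)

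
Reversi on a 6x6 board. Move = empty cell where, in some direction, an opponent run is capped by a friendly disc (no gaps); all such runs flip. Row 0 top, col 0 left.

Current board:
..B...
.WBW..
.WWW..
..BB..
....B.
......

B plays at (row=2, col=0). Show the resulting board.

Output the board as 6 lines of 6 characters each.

Place B at (2,0); scan 8 dirs for brackets.
Dir NW: edge -> no flip
Dir N: first cell '.' (not opp) -> no flip
Dir NE: opp run (1,1) capped by B -> flip
Dir W: edge -> no flip
Dir E: opp run (2,1) (2,2) (2,3), next='.' -> no flip
Dir SW: edge -> no flip
Dir S: first cell '.' (not opp) -> no flip
Dir SE: first cell '.' (not opp) -> no flip
All flips: (1,1)

Answer: ..B...
.BBW..
BWWW..
..BB..
....B.
......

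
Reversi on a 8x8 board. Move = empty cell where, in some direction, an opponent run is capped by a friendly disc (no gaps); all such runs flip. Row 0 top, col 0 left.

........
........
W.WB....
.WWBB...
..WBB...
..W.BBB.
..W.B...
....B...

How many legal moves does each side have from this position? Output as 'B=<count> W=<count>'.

Answer: B=6 W=7

Derivation:
-- B to move --
(1,0): no bracket -> illegal
(1,1): flips 1 -> legal
(1,2): no bracket -> illegal
(1,3): no bracket -> illegal
(2,1): flips 2 -> legal
(3,0): flips 2 -> legal
(4,0): no bracket -> illegal
(4,1): flips 2 -> legal
(5,1): flips 1 -> legal
(5,3): no bracket -> illegal
(6,1): flips 1 -> legal
(6,3): no bracket -> illegal
(7,1): no bracket -> illegal
(7,2): no bracket -> illegal
(7,3): no bracket -> illegal
B mobility = 6
-- W to move --
(1,2): no bracket -> illegal
(1,3): no bracket -> illegal
(1,4): flips 1 -> legal
(2,4): flips 2 -> legal
(2,5): flips 2 -> legal
(3,5): flips 2 -> legal
(4,5): flips 2 -> legal
(4,6): no bracket -> illegal
(4,7): no bracket -> illegal
(5,3): no bracket -> illegal
(5,7): no bracket -> illegal
(6,3): no bracket -> illegal
(6,5): flips 2 -> legal
(6,6): flips 3 -> legal
(6,7): no bracket -> illegal
(7,3): no bracket -> illegal
(7,5): no bracket -> illegal
W mobility = 7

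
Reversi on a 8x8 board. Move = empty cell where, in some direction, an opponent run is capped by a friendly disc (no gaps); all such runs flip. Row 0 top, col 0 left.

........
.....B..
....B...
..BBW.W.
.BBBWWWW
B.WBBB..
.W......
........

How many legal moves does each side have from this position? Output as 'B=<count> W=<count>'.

Answer: B=9 W=11

Derivation:
-- B to move --
(2,3): no bracket -> illegal
(2,5): flips 1 -> legal
(2,6): no bracket -> illegal
(2,7): flips 2 -> legal
(3,5): flips 3 -> legal
(3,7): flips 1 -> legal
(5,1): flips 1 -> legal
(5,6): no bracket -> illegal
(5,7): no bracket -> illegal
(6,0): no bracket -> illegal
(6,2): flips 1 -> legal
(6,3): flips 1 -> legal
(7,0): flips 2 -> legal
(7,1): no bracket -> illegal
(7,2): flips 1 -> legal
B mobility = 9
-- W to move --
(0,4): no bracket -> illegal
(0,5): no bracket -> illegal
(0,6): no bracket -> illegal
(1,3): no bracket -> illegal
(1,4): flips 1 -> legal
(1,6): no bracket -> illegal
(2,1): no bracket -> illegal
(2,2): flips 3 -> legal
(2,3): no bracket -> illegal
(2,5): no bracket -> illegal
(2,6): no bracket -> illegal
(3,0): flips 1 -> legal
(3,1): flips 2 -> legal
(3,5): no bracket -> illegal
(4,0): flips 3 -> legal
(5,1): no bracket -> illegal
(5,6): flips 3 -> legal
(6,0): no bracket -> illegal
(6,2): flips 1 -> legal
(6,3): flips 1 -> legal
(6,4): flips 2 -> legal
(6,5): flips 1 -> legal
(6,6): flips 1 -> legal
W mobility = 11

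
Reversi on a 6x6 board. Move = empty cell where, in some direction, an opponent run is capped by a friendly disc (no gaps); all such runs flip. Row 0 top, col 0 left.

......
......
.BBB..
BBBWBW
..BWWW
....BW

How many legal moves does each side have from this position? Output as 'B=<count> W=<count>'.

Answer: B=3 W=9

Derivation:
-- B to move --
(2,4): flips 1 -> legal
(2,5): no bracket -> illegal
(5,2): flips 1 -> legal
(5,3): flips 2 -> legal
B mobility = 3
-- W to move --
(1,0): flips 2 -> legal
(1,1): flips 1 -> legal
(1,2): flips 2 -> legal
(1,3): flips 1 -> legal
(1,4): no bracket -> illegal
(2,0): no bracket -> illegal
(2,4): flips 1 -> legal
(2,5): flips 1 -> legal
(4,0): no bracket -> illegal
(4,1): flips 1 -> legal
(5,1): flips 1 -> legal
(5,2): no bracket -> illegal
(5,3): flips 1 -> legal
W mobility = 9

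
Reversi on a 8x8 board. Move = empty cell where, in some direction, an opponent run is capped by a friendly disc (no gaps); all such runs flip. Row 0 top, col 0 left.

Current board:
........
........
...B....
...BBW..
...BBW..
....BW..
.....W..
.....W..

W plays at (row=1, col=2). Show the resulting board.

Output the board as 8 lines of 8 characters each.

Answer: ........
..W.....
...W....
...BWW..
...BBW..
....BW..
.....W..
.....W..

Derivation:
Place W at (1,2); scan 8 dirs for brackets.
Dir NW: first cell '.' (not opp) -> no flip
Dir N: first cell '.' (not opp) -> no flip
Dir NE: first cell '.' (not opp) -> no flip
Dir W: first cell '.' (not opp) -> no flip
Dir E: first cell '.' (not opp) -> no flip
Dir SW: first cell '.' (not opp) -> no flip
Dir S: first cell '.' (not opp) -> no flip
Dir SE: opp run (2,3) (3,4) capped by W -> flip
All flips: (2,3) (3,4)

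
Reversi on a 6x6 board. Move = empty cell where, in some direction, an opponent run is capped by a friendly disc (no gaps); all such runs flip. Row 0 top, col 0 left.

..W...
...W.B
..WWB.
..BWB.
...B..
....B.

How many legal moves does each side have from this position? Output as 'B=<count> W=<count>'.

Answer: B=5 W=7

Derivation:
-- B to move --
(0,1): no bracket -> illegal
(0,3): flips 3 -> legal
(0,4): no bracket -> illegal
(1,1): no bracket -> illegal
(1,2): flips 2 -> legal
(1,4): flips 1 -> legal
(2,1): flips 2 -> legal
(3,1): no bracket -> illegal
(4,2): flips 1 -> legal
(4,4): no bracket -> illegal
B mobility = 5
-- W to move --
(0,4): no bracket -> illegal
(0,5): no bracket -> illegal
(1,4): no bracket -> illegal
(2,1): no bracket -> illegal
(2,5): flips 1 -> legal
(3,1): flips 1 -> legal
(3,5): flips 2 -> legal
(4,1): flips 1 -> legal
(4,2): flips 1 -> legal
(4,4): no bracket -> illegal
(4,5): flips 1 -> legal
(5,2): no bracket -> illegal
(5,3): flips 1 -> legal
(5,5): no bracket -> illegal
W mobility = 7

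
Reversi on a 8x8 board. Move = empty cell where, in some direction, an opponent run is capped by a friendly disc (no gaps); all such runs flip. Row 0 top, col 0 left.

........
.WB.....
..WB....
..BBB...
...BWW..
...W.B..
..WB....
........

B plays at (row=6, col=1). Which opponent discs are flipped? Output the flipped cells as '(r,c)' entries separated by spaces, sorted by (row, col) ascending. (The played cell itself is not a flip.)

Dir NW: first cell '.' (not opp) -> no flip
Dir N: first cell '.' (not opp) -> no flip
Dir NE: first cell '.' (not opp) -> no flip
Dir W: first cell '.' (not opp) -> no flip
Dir E: opp run (6,2) capped by B -> flip
Dir SW: first cell '.' (not opp) -> no flip
Dir S: first cell '.' (not opp) -> no flip
Dir SE: first cell '.' (not opp) -> no flip

Answer: (6,2)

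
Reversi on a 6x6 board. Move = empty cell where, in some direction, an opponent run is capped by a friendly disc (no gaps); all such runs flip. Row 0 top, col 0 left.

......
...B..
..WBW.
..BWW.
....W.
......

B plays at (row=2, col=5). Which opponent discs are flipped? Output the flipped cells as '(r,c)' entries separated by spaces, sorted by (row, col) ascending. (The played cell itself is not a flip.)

Answer: (2,4)

Derivation:
Dir NW: first cell '.' (not opp) -> no flip
Dir N: first cell '.' (not opp) -> no flip
Dir NE: edge -> no flip
Dir W: opp run (2,4) capped by B -> flip
Dir E: edge -> no flip
Dir SW: opp run (3,4), next='.' -> no flip
Dir S: first cell '.' (not opp) -> no flip
Dir SE: edge -> no flip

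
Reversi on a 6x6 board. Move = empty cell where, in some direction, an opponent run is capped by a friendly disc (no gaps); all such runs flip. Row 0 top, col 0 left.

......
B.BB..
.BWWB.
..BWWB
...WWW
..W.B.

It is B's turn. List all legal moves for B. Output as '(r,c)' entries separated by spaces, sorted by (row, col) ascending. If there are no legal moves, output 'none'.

Answer: (1,4) (3,1) (4,2) (5,3) (5,5)

Derivation:
(1,1): no bracket -> illegal
(1,4): flips 1 -> legal
(2,5): no bracket -> illegal
(3,1): flips 1 -> legal
(4,1): no bracket -> illegal
(4,2): flips 1 -> legal
(5,1): no bracket -> illegal
(5,3): flips 4 -> legal
(5,5): flips 1 -> legal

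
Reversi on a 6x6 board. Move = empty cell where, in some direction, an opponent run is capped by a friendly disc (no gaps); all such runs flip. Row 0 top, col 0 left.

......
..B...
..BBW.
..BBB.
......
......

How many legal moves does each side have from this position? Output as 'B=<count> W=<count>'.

-- B to move --
(1,3): no bracket -> illegal
(1,4): flips 1 -> legal
(1,5): flips 1 -> legal
(2,5): flips 1 -> legal
(3,5): no bracket -> illegal
B mobility = 3
-- W to move --
(0,1): no bracket -> illegal
(0,2): no bracket -> illegal
(0,3): no bracket -> illegal
(1,1): no bracket -> illegal
(1,3): no bracket -> illegal
(1,4): no bracket -> illegal
(2,1): flips 2 -> legal
(2,5): no bracket -> illegal
(3,1): no bracket -> illegal
(3,5): no bracket -> illegal
(4,1): no bracket -> illegal
(4,2): flips 1 -> legal
(4,3): no bracket -> illegal
(4,4): flips 1 -> legal
(4,5): no bracket -> illegal
W mobility = 3

Answer: B=3 W=3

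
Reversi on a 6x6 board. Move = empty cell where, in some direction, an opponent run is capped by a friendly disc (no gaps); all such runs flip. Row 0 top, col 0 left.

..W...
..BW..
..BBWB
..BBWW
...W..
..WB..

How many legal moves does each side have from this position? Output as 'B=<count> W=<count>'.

-- B to move --
(0,1): no bracket -> illegal
(0,3): flips 1 -> legal
(0,4): flips 1 -> legal
(1,1): no bracket -> illegal
(1,4): flips 1 -> legal
(1,5): flips 1 -> legal
(4,1): no bracket -> illegal
(4,2): no bracket -> illegal
(4,4): no bracket -> illegal
(4,5): flips 2 -> legal
(5,1): flips 1 -> legal
(5,4): flips 1 -> legal
B mobility = 7
-- W to move --
(0,1): flips 2 -> legal
(0,3): no bracket -> illegal
(1,1): flips 1 -> legal
(1,4): no bracket -> illegal
(1,5): flips 1 -> legal
(2,1): flips 3 -> legal
(3,1): flips 3 -> legal
(4,1): no bracket -> illegal
(4,2): flips 4 -> legal
(4,4): no bracket -> illegal
(5,4): flips 1 -> legal
W mobility = 7

Answer: B=7 W=7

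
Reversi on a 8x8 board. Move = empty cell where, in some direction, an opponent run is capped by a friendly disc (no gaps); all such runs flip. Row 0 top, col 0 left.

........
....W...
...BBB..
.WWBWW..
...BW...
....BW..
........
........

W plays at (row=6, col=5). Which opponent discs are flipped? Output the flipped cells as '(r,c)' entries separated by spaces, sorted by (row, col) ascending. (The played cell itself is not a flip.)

Answer: (4,3) (5,4)

Derivation:
Dir NW: opp run (5,4) (4,3) capped by W -> flip
Dir N: first cell 'W' (not opp) -> no flip
Dir NE: first cell '.' (not opp) -> no flip
Dir W: first cell '.' (not opp) -> no flip
Dir E: first cell '.' (not opp) -> no flip
Dir SW: first cell '.' (not opp) -> no flip
Dir S: first cell '.' (not opp) -> no flip
Dir SE: first cell '.' (not opp) -> no flip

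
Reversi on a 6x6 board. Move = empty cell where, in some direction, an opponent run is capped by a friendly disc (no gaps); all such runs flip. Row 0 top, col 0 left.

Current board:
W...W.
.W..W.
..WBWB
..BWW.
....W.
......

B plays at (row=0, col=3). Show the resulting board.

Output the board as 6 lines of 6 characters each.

Answer: W..BW.
.W..B.
..WBWB
..BWW.
....W.
......

Derivation:
Place B at (0,3); scan 8 dirs for brackets.
Dir NW: edge -> no flip
Dir N: edge -> no flip
Dir NE: edge -> no flip
Dir W: first cell '.' (not opp) -> no flip
Dir E: opp run (0,4), next='.' -> no flip
Dir SW: first cell '.' (not opp) -> no flip
Dir S: first cell '.' (not opp) -> no flip
Dir SE: opp run (1,4) capped by B -> flip
All flips: (1,4)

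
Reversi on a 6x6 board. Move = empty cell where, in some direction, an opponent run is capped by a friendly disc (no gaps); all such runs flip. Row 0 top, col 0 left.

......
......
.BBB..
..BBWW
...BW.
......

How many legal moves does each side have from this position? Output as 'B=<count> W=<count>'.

Answer: B=3 W=5

Derivation:
-- B to move --
(2,4): no bracket -> illegal
(2,5): flips 1 -> legal
(4,5): flips 2 -> legal
(5,3): no bracket -> illegal
(5,4): no bracket -> illegal
(5,5): flips 1 -> legal
B mobility = 3
-- W to move --
(1,0): no bracket -> illegal
(1,1): flips 2 -> legal
(1,2): flips 1 -> legal
(1,3): no bracket -> illegal
(1,4): no bracket -> illegal
(2,0): no bracket -> illegal
(2,4): no bracket -> illegal
(3,0): no bracket -> illegal
(3,1): flips 2 -> legal
(4,1): no bracket -> illegal
(4,2): flips 1 -> legal
(5,2): flips 1 -> legal
(5,3): no bracket -> illegal
(5,4): no bracket -> illegal
W mobility = 5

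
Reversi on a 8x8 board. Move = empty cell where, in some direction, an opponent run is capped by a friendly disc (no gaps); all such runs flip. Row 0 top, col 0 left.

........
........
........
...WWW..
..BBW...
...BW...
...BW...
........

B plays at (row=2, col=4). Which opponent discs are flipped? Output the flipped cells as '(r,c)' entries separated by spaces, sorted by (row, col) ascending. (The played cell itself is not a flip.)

Dir NW: first cell '.' (not opp) -> no flip
Dir N: first cell '.' (not opp) -> no flip
Dir NE: first cell '.' (not opp) -> no flip
Dir W: first cell '.' (not opp) -> no flip
Dir E: first cell '.' (not opp) -> no flip
Dir SW: opp run (3,3) capped by B -> flip
Dir S: opp run (3,4) (4,4) (5,4) (6,4), next='.' -> no flip
Dir SE: opp run (3,5), next='.' -> no flip

Answer: (3,3)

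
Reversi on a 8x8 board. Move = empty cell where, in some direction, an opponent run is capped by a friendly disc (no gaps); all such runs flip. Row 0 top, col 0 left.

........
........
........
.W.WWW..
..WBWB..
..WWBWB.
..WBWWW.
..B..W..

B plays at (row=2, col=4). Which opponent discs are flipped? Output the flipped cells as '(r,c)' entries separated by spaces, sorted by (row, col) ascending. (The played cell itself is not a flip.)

Dir NW: first cell '.' (not opp) -> no flip
Dir N: first cell '.' (not opp) -> no flip
Dir NE: first cell '.' (not opp) -> no flip
Dir W: first cell '.' (not opp) -> no flip
Dir E: first cell '.' (not opp) -> no flip
Dir SW: opp run (3,3) (4,2), next='.' -> no flip
Dir S: opp run (3,4) (4,4) capped by B -> flip
Dir SE: opp run (3,5), next='.' -> no flip

Answer: (3,4) (4,4)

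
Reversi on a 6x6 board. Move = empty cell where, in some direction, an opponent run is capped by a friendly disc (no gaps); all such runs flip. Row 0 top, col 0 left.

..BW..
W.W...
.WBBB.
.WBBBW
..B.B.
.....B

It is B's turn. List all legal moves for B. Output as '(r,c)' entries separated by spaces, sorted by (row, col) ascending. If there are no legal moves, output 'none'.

Answer: (0,1) (0,4) (2,0) (3,0) (4,0)

Derivation:
(0,0): no bracket -> illegal
(0,1): flips 1 -> legal
(0,4): flips 1 -> legal
(1,1): no bracket -> illegal
(1,3): no bracket -> illegal
(1,4): no bracket -> illegal
(2,0): flips 2 -> legal
(2,5): no bracket -> illegal
(3,0): flips 1 -> legal
(4,0): flips 1 -> legal
(4,1): no bracket -> illegal
(4,5): no bracket -> illegal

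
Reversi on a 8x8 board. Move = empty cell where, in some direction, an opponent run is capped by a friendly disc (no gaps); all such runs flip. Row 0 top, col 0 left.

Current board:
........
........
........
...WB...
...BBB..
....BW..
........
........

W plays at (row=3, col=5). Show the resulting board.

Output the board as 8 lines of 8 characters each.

Place W at (3,5); scan 8 dirs for brackets.
Dir NW: first cell '.' (not opp) -> no flip
Dir N: first cell '.' (not opp) -> no flip
Dir NE: first cell '.' (not opp) -> no flip
Dir W: opp run (3,4) capped by W -> flip
Dir E: first cell '.' (not opp) -> no flip
Dir SW: opp run (4,4), next='.' -> no flip
Dir S: opp run (4,5) capped by W -> flip
Dir SE: first cell '.' (not opp) -> no flip
All flips: (3,4) (4,5)

Answer: ........
........
........
...WWW..
...BBW..
....BW..
........
........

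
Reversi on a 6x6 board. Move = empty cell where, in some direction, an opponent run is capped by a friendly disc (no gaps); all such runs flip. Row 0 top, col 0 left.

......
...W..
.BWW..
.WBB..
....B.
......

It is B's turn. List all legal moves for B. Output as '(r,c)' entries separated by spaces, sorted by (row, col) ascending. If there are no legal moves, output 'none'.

Answer: (0,3) (1,1) (1,2) (1,4) (2,4) (3,0) (4,1)

Derivation:
(0,2): no bracket -> illegal
(0,3): flips 2 -> legal
(0,4): no bracket -> illegal
(1,1): flips 1 -> legal
(1,2): flips 1 -> legal
(1,4): flips 1 -> legal
(2,0): no bracket -> illegal
(2,4): flips 2 -> legal
(3,0): flips 1 -> legal
(3,4): no bracket -> illegal
(4,0): no bracket -> illegal
(4,1): flips 1 -> legal
(4,2): no bracket -> illegal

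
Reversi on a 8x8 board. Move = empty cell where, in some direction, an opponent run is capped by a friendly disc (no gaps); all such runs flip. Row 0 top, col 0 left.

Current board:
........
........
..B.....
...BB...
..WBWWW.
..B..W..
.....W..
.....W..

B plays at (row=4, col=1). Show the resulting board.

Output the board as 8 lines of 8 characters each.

Place B at (4,1); scan 8 dirs for brackets.
Dir NW: first cell '.' (not opp) -> no flip
Dir N: first cell '.' (not opp) -> no flip
Dir NE: first cell '.' (not opp) -> no flip
Dir W: first cell '.' (not opp) -> no flip
Dir E: opp run (4,2) capped by B -> flip
Dir SW: first cell '.' (not opp) -> no flip
Dir S: first cell '.' (not opp) -> no flip
Dir SE: first cell 'B' (not opp) -> no flip
All flips: (4,2)

Answer: ........
........
..B.....
...BB...
.BBBWWW.
..B..W..
.....W..
.....W..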